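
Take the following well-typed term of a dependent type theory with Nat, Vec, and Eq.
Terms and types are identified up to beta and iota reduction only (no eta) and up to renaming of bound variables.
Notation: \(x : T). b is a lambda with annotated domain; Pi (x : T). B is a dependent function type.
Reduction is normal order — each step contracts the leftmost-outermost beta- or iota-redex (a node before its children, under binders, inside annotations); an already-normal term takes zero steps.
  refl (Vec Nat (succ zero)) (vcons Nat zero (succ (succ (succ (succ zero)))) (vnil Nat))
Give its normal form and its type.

resulting normal form:
  refl (Vec Nat (succ zero)) (vcons Nat zero (succ (succ (succ (succ zero)))) (vnil Nat))
type:
  Eq (Vec Nat (succ zero)) (vcons Nat zero (succ (succ (succ (succ zero)))) (vnil Nat)) (vcons Nat zero (succ (succ (succ (succ zero)))) (vnil Nat))


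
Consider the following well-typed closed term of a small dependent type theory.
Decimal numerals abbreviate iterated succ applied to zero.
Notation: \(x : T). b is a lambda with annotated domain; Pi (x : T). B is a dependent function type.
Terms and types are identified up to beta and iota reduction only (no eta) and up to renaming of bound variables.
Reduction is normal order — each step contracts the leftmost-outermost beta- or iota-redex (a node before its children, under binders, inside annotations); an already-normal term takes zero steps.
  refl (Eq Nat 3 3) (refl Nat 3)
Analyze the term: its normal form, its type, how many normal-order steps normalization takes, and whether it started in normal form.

reduced normal form:
  refl (Eq Nat 3 3) (refl Nat 3)
type:
  Eq (Eq Nat 3 3) (refl Nat 3) (refl Nat 3)
reduction steps (normal order): 0
term was already normal: yes


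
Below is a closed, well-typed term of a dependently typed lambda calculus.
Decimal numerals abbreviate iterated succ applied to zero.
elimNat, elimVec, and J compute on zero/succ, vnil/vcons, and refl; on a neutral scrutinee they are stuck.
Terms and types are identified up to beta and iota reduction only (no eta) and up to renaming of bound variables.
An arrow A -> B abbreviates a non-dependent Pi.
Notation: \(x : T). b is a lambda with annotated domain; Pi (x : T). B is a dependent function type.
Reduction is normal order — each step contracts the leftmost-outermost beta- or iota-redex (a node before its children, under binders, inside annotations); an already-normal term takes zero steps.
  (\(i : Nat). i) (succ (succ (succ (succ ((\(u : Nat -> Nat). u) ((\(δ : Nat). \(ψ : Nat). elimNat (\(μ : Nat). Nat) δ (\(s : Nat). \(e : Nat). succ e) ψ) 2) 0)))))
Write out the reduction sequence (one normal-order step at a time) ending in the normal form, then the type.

normal-order reduction:
  (\(i : Nat). i) (succ (succ (succ (succ ((\(u : Nat -> Nat). u) ((\(δ : Nat). \(ψ : Nat). elimNat (\(μ : Nat). Nat) δ (\(s : Nat). \(e : Nat). succ e) ψ) 2) 0)))))
  ~> succ (succ (succ (succ ((\(i : Nat -> Nat). i) ((\(u : Nat). \(δ : Nat). elimNat (\(ψ : Nat). Nat) u (\(μ : Nat). \(s : Nat). succ s) δ) 2) 0))))
  ~> succ (succ (succ (succ ((\(i : Nat). \(u : Nat). elimNat (\(δ : Nat). Nat) i (\(ψ : Nat). \(μ : Nat). succ μ) u) 2 0))))
  ~> succ (succ (succ (succ ((\(i : Nat). elimNat (\(u : Nat). Nat) 2 (\(δ : Nat). \(ψ : Nat). succ ψ) i) 0))))
  ~> succ (succ (succ (succ (elimNat (\(i : Nat). Nat) 2 (\(u : Nat). \(δ : Nat). succ δ) 0))))
  ~> 6
inferred type:
  Nat


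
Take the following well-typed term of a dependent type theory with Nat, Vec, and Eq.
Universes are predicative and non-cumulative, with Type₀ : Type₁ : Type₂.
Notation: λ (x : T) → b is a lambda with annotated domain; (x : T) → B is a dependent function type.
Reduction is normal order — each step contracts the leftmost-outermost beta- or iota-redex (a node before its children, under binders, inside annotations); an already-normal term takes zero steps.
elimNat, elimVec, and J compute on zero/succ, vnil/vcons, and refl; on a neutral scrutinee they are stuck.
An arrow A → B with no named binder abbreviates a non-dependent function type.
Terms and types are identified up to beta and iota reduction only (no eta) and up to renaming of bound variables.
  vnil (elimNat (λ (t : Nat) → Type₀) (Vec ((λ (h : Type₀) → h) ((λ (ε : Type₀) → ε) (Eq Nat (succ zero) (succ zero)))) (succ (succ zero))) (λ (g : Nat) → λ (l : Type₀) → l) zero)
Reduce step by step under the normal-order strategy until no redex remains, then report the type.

reduction (normal order):
  vnil (elimNat (λ (t : Nat) → Type₀) (Vec ((λ (h : Type₀) → h) ((λ (ε : Type₀) → ε) (Eq Nat (succ zero) (succ zero)))) (succ (succ zero))) (λ (g : Nat) → λ (l : Type₀) → l) zero)
  ~> vnil (Vec ((λ (t : Type₀) → t) ((λ (h : Type₀) → h) (Eq Nat (succ zero) (succ zero)))) (succ (succ zero)))
  ~> vnil (Vec ((λ (t : Type₀) → t) (Eq Nat (succ zero) (succ zero))) (succ (succ zero)))
  ~> vnil (Vec (Eq Nat (succ zero) (succ zero)) (succ (succ zero)))
the term's type:
  Vec (Vec (Eq Nat (succ zero) (succ zero)) (succ (succ zero))) zero


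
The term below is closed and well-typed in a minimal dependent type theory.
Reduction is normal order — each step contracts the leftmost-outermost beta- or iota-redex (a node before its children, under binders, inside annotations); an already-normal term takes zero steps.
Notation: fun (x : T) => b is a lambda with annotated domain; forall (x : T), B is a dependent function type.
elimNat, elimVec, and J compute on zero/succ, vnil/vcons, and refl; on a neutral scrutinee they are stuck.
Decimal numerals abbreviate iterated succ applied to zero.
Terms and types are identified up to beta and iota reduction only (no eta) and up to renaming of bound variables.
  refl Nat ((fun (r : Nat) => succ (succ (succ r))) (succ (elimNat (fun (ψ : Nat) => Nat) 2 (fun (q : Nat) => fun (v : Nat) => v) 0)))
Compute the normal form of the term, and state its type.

resulting normal form:
  refl Nat 6
type:
  Eq Nat 6 6


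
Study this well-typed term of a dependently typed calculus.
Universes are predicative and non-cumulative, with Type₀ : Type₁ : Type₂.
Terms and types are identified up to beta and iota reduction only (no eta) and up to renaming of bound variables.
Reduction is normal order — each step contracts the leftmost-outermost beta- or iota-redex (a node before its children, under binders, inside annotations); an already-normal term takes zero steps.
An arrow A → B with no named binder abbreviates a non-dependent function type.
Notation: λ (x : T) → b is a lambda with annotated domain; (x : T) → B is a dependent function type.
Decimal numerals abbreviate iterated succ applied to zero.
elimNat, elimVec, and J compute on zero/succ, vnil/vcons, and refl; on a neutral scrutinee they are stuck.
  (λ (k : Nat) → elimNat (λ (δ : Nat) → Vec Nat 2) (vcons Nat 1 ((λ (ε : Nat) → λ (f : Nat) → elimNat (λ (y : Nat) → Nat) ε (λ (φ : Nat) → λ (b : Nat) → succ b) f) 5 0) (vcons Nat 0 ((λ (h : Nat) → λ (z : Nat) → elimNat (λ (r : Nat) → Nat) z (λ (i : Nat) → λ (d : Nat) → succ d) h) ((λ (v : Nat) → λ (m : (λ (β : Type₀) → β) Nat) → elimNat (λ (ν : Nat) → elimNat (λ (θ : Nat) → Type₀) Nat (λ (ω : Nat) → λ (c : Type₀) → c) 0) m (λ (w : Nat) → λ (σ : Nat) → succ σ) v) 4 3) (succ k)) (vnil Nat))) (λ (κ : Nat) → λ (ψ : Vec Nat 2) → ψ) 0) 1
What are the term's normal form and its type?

resulting normal form:
  vcons Nat 1 5 (vcons Nat 0 9 (vnil Nat))
the term's type:
  Vec Nat 2


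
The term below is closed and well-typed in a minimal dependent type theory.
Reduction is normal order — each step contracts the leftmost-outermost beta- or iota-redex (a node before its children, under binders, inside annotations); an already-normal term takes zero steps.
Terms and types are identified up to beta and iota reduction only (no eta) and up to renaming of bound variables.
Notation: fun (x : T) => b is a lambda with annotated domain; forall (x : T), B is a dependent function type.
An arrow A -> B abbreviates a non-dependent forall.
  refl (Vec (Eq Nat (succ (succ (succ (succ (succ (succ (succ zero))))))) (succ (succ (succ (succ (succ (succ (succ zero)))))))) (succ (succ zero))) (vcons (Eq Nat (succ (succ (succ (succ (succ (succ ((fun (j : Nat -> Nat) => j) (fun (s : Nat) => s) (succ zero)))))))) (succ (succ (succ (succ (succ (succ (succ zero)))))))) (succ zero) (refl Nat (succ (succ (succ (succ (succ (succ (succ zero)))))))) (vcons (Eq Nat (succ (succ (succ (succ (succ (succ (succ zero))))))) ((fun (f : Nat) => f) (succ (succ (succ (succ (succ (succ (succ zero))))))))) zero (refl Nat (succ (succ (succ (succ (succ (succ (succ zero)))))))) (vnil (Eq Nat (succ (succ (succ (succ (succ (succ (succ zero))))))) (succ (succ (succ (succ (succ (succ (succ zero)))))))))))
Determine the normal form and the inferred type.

reduced normal form:
  refl (Vec (Eq Nat (succ (succ (succ (succ (succ (succ (succ zero))))))) (succ (succ (succ (succ (succ (succ (succ zero)))))))) (succ (succ zero))) (vcons (Eq Nat (succ (succ (succ (succ (succ (succ (succ zero))))))) (succ (succ (succ (succ (succ (succ (succ zero)))))))) (succ zero) (refl Nat (succ (succ (succ (succ (succ (succ (succ zero)))))))) (vcons (Eq Nat (succ (succ (succ (succ (succ (succ (succ zero))))))) (succ (succ (succ (succ (succ (succ (succ zero)))))))) zero (refl Nat (succ (succ (succ (succ (succ (succ (succ zero)))))))) (vnil (Eq Nat (succ (succ (succ (succ (succ (succ (succ zero))))))) (succ (succ (succ (succ (succ (succ (succ zero)))))))))))
the term's type:
  Eq (Vec (Eq Nat (succ (succ (succ (succ (succ (succ (succ zero))))))) (succ (succ (succ (succ (succ (succ (succ zero)))))))) (succ (succ zero))) (vcons (Eq Nat (succ (succ (succ (succ (succ (succ (succ zero))))))) (succ (succ (succ (succ (succ (succ (succ zero)))))))) (succ zero) (refl Nat (succ (succ (succ (succ (succ (succ (succ zero)))))))) (vcons (Eq Nat (succ (succ (succ (succ (succ (succ (succ zero))))))) (succ (succ (succ (succ (succ (succ (succ zero)))))))) zero (refl Nat (succ (succ (succ (succ (succ (succ (succ zero)))))))) (vnil (Eq Nat (succ (succ (succ (succ (succ (succ (succ zero))))))) (succ (succ (succ (succ (succ (succ (succ zero))))))))))) (vcons (Eq Nat (succ (succ (succ (succ (succ (succ (succ zero))))))) (succ (succ (succ (succ (succ (succ (succ zero)))))))) (succ zero) (refl Nat (succ (succ (succ (succ (succ (succ (succ zero)))))))) (vcons (Eq Nat (succ (succ (succ (succ (succ (succ (succ zero))))))) (succ (succ (succ (succ (succ (succ (succ zero)))))))) zero (refl Nat (succ (succ (succ (succ (succ (succ (succ zero)))))))) (vnil (Eq Nat (succ (succ (succ (succ (succ (succ (succ zero))))))) (succ (succ (succ (succ (succ (succ (succ zero)))))))))))


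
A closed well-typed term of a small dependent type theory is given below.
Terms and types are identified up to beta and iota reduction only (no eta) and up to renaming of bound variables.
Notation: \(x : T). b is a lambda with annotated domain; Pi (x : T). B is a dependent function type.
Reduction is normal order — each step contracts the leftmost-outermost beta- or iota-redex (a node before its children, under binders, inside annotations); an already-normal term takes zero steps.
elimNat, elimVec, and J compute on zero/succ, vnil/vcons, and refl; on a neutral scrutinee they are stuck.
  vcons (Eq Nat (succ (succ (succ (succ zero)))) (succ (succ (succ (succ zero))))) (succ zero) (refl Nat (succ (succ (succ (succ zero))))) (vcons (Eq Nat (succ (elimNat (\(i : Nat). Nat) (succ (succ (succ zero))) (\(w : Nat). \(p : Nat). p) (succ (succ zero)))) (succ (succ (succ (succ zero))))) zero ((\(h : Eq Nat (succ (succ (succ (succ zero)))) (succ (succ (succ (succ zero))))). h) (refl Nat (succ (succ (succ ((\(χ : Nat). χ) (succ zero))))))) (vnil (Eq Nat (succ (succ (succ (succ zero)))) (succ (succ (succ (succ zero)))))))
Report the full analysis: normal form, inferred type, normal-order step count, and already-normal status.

resulting normal form:
  vcons (Eq Nat (succ (succ (succ (succ zero)))) (succ (succ (succ (succ zero))))) (succ zero) (refl Nat (succ (succ (succ (succ zero))))) (vcons (Eq Nat (succ (succ (succ (succ zero)))) (succ (succ (succ (succ zero))))) zero (refl Nat (succ (succ (succ (succ zero))))) (vnil (Eq Nat (succ (succ (succ (succ zero)))) (succ (succ (succ (succ zero)))))))
inferred type:
  Vec (Eq Nat (succ (succ (succ (succ zero)))) (succ (succ (succ (succ zero))))) (succ (succ zero))
reduction steps (normal order): 9
already normal: no
first redex: an elimNat iota-redex


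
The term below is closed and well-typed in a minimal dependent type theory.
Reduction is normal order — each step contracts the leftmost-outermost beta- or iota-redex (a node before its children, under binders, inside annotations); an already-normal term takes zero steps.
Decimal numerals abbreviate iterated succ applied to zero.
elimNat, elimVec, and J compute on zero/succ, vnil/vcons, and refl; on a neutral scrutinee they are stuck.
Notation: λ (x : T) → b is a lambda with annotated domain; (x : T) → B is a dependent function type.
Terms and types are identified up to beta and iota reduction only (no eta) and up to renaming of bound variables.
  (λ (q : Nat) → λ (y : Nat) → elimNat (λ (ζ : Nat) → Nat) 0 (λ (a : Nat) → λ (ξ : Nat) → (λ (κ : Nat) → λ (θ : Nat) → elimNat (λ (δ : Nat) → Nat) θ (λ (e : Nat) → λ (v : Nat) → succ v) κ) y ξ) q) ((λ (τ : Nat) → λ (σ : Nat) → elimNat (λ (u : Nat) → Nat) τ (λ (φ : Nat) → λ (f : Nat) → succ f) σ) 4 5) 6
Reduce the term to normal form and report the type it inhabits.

resulting normal form:
  54
the term's type:
  Nat


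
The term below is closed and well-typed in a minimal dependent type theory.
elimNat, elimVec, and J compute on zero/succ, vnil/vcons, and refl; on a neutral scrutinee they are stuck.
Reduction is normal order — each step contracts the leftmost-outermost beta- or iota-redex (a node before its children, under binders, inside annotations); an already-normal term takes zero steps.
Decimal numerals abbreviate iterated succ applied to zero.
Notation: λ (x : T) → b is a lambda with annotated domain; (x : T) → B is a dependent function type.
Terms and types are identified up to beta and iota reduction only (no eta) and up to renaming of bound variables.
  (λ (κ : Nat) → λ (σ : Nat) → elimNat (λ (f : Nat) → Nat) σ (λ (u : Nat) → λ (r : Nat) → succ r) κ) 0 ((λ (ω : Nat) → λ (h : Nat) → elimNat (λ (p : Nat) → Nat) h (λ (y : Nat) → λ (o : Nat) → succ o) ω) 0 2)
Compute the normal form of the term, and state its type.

resulting normal form:
  2
inferred type:
  Nat
observation: 6 normal-order steps separate the term from its normal form.


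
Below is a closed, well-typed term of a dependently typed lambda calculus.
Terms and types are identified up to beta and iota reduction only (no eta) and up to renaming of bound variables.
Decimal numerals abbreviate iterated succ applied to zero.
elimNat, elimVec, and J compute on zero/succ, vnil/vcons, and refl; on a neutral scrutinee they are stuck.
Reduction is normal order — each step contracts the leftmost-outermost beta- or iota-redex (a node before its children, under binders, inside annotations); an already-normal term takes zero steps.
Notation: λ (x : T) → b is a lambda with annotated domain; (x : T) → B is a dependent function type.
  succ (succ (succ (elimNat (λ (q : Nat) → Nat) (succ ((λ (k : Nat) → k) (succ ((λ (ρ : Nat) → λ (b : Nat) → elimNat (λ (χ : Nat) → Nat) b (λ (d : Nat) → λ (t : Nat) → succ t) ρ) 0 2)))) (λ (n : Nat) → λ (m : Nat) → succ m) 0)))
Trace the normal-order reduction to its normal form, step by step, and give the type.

normal-order reduction:
  succ (succ (succ (elimNat (λ (q : Nat) → Nat) (succ ((λ (k : Nat) → k) (succ ((λ (ρ : Nat) → λ (b : Nat) → elimNat (λ (χ : Nat) → Nat) b (λ (d : Nat) → λ (t : Nat) → succ t) ρ) 0 2)))) (λ (n : Nat) → λ (m : Nat) → succ m) 0)))
  ~> succ (succ (succ (succ ((λ (q : Nat) → q) (succ ((λ (k : Nat) → λ (ρ : Nat) → elimNat (λ (b : Nat) → Nat) ρ (λ (χ : Nat) → λ (d : Nat) → succ d) k) 0 2))))))
  ~> succ (succ (succ (succ (succ ((λ (q : Nat) → λ (k : Nat) → elimNat (λ (ρ : Nat) → Nat) k (λ (b : Nat) → λ (χ : Nat) → succ χ) q) 0 2)))))
  ~> succ (succ (succ (succ (succ ((λ (q : Nat) → elimNat (λ (k : Nat) → Nat) q (λ (ρ : Nat) → λ (b : Nat) → succ b) 0) 2)))))
  ~> succ (succ (succ (succ (succ (elimNat (λ (q : Nat) → Nat) 2 (λ (k : Nat) → λ (ρ : Nat) → succ ρ) 0)))))
  ~> 7
inferred type:
  Nat


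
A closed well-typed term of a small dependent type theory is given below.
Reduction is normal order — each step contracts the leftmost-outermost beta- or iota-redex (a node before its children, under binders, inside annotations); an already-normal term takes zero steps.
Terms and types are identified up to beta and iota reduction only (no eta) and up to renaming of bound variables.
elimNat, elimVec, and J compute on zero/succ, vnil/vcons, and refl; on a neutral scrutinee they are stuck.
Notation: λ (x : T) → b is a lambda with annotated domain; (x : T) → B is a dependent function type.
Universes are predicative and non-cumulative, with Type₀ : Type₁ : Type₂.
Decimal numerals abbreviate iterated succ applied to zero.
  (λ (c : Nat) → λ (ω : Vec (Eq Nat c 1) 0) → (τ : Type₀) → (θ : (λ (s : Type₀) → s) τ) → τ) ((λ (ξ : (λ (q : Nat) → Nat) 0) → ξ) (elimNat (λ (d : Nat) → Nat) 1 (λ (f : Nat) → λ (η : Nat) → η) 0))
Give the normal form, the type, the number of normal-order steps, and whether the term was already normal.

reduced normal form:
  λ (c : Vec (Eq Nat 1 1) 0) → (ω : Type₀) → (τ : ω) → ω
inferred type:
  (c : Vec (Eq Nat 1 1) 0) → Type₁
normal-order step count: 4
already normal: no
first redex: a beta-redex


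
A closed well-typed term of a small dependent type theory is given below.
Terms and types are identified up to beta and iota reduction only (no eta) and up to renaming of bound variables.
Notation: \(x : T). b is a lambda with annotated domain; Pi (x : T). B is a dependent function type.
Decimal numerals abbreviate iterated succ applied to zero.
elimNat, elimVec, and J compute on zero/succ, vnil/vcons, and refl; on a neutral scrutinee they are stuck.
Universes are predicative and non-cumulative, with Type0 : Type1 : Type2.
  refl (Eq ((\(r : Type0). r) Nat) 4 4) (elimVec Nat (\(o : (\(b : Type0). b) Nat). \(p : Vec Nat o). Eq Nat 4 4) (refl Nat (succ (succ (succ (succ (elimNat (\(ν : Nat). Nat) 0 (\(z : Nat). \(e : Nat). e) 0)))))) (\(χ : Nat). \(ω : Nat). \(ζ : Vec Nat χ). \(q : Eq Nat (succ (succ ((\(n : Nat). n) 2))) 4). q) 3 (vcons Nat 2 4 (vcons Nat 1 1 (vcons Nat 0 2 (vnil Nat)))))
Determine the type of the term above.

type:
  Eq (Eq Nat 4 4) (refl Nat 4) (refl Nat 4)


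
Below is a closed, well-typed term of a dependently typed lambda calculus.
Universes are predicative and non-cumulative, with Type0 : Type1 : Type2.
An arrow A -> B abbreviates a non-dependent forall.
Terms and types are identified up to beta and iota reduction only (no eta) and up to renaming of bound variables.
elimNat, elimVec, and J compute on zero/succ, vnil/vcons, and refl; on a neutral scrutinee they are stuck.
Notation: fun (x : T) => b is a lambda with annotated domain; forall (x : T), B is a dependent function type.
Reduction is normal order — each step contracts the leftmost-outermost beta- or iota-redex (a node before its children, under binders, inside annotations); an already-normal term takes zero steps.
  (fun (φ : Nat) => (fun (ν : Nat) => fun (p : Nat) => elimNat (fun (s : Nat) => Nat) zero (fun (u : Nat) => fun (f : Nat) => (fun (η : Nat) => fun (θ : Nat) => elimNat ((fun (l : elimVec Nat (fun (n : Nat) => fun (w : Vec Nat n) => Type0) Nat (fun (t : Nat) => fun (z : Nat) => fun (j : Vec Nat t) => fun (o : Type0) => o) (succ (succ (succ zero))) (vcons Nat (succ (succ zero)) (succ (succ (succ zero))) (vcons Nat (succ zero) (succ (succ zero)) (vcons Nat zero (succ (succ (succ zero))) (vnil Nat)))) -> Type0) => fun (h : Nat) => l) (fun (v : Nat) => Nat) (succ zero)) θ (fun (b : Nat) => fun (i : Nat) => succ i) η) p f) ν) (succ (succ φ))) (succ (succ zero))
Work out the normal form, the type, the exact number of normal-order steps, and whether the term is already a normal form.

normal form:
  fun (φ : Nat) => elimNat (fun (ν : Nat) => Nat) (elimNat (fun (p : Nat) => Nat) (elimNat (fun (s : Nat) => Nat) (elimNat (fun (u : Nat) => Nat) zero (fun (f : Nat) => fun (η : Nat) => succ η) φ) (fun (θ : Nat) => fun (l : Nat) => succ l) φ) (fun (n : Nat) => fun (w : Nat) => succ w) φ) (fun (t : Nat) => fun (z : Nat) => succ z) φ
type:
  Nat -> Nat
steps to reach normal form (normal order): 31
term was already normal: no
first redex: a beta-redex


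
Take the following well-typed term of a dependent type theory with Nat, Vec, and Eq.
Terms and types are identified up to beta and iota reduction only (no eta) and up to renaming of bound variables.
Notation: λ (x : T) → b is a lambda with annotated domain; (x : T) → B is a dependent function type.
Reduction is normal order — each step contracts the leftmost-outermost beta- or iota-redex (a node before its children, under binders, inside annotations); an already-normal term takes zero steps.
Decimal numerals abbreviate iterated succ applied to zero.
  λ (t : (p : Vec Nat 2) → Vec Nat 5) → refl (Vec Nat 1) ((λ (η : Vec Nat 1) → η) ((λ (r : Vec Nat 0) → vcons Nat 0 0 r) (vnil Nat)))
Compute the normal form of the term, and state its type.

normal form:
  λ (t : (p : Vec Nat 2) → Vec Nat 5) → refl (Vec Nat 1) (vcons Nat 0 0 (vnil Nat))
type:
  (t : (p : Vec Nat 2) → Vec Nat 5) → Eq (Vec Nat 1) (vcons Nat 0 0 (vnil Nat)) (vcons Nat 0 0 (vnil Nat))
observation: contracting a beta-redex first, the term normalizes in 2 steps.


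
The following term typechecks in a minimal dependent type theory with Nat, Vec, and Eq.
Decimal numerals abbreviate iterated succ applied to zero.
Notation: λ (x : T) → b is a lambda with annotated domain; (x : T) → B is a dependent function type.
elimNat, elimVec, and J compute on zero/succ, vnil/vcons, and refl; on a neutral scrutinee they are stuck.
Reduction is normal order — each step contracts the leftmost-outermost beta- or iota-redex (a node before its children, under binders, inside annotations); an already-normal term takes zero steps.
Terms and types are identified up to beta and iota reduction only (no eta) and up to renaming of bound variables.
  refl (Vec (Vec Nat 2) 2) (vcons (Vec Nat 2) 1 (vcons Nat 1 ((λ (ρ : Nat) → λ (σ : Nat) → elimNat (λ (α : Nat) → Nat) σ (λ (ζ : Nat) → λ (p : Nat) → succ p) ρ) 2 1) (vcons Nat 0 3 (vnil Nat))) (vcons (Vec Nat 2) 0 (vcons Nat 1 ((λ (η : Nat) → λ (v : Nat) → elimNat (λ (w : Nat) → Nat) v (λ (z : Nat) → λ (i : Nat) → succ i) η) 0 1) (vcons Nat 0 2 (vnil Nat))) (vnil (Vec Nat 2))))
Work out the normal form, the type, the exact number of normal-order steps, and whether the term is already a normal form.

resulting normal form:
  refl (Vec (Vec Nat 2) 2) (vcons (Vec Nat 2) 1 (vcons Nat 1 3 (vcons Nat 0 3 (vnil Nat))) (vcons (Vec Nat 2) 0 (vcons Nat 1 1 (vcons Nat 0 2 (vnil Nat))) (vnil (Vec Nat 2))))
inferred type:
  Eq (Vec (Vec Nat 2) 2) (vcons (Vec Nat 2) 1 (vcons Nat 1 3 (vcons Nat 0 3 (vnil Nat))) (vcons (Vec Nat 2) 0 (vcons Nat 1 1 (vcons Nat 0 2 (vnil Nat))) (vnil (Vec Nat 2)))) (vcons (Vec Nat 2) 1 (vcons Nat 1 3 (vcons Nat 0 3 (vnil Nat))) (vcons (Vec Nat 2) 0 (vcons Nat 1 1 (vcons Nat 0 2 (vnil Nat))) (vnil (Vec Nat 2))))
steps to reach normal form (normal order): 12
term was already normal: no
first redex: a beta-redex


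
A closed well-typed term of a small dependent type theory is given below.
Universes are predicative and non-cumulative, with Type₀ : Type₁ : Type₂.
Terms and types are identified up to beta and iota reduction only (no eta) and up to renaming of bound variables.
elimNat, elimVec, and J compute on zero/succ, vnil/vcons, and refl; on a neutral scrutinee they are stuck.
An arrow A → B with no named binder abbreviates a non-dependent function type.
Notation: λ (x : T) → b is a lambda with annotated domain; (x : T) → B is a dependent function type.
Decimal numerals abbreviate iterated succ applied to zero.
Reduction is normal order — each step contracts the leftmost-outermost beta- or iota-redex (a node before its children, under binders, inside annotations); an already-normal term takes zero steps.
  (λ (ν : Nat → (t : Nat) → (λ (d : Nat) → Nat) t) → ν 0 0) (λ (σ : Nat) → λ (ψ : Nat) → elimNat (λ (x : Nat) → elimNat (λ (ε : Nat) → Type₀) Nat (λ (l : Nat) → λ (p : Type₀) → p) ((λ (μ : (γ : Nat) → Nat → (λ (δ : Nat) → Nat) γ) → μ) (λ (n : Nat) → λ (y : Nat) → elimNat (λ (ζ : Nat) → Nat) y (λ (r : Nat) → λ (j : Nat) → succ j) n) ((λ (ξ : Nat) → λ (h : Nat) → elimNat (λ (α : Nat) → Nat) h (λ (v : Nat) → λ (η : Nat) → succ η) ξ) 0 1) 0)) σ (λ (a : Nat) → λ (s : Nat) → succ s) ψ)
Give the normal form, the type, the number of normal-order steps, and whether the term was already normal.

normal form:
  0
the term's type:
  Nat
reduction steps (normal order): 4
already normal: no
first redex: a beta-redex


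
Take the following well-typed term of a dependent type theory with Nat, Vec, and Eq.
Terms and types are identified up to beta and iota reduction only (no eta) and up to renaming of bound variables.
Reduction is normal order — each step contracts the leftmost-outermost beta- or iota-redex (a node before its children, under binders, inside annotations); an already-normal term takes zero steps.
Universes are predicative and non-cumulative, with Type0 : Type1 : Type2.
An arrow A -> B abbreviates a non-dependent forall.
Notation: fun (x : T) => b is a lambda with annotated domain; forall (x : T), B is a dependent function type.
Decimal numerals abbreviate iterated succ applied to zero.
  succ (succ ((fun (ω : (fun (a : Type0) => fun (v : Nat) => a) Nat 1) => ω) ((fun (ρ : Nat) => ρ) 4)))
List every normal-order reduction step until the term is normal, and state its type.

normal-order reduction sequence:
  succ (succ ((fun (ω : (fun (a : Type0) => fun (v : Nat) => a) Nat 1) => ω) ((fun (ρ : Nat) => ρ) 4)))
  ~> succ (succ ((fun (ω : Nat) => ω) 4))
  ~> 6
inferred type:
  Nat


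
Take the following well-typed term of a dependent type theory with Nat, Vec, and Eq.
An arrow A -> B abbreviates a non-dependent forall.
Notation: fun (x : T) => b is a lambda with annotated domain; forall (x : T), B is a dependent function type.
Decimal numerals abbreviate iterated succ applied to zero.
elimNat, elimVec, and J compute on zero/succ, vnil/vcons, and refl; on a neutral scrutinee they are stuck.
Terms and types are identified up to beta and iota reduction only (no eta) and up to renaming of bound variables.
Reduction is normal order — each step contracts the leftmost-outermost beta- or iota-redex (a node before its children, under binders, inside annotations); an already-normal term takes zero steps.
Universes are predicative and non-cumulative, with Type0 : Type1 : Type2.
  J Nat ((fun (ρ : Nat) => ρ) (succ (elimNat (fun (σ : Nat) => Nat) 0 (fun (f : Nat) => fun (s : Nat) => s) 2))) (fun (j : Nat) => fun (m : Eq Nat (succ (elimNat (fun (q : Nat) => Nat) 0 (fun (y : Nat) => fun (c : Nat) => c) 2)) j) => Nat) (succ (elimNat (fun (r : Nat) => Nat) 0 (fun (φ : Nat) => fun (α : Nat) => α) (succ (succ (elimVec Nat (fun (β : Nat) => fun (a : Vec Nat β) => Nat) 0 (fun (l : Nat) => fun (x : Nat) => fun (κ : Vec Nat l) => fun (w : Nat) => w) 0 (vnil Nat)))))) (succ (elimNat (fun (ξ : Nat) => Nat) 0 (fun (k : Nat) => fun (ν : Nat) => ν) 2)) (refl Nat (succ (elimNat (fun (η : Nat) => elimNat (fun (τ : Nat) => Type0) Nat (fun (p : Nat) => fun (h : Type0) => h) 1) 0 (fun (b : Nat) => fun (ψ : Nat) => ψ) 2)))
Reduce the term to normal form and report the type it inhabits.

normal form:
  1
the term's type:
  Nat
observation: the term reaches its normal form after 9 normal-order steps.


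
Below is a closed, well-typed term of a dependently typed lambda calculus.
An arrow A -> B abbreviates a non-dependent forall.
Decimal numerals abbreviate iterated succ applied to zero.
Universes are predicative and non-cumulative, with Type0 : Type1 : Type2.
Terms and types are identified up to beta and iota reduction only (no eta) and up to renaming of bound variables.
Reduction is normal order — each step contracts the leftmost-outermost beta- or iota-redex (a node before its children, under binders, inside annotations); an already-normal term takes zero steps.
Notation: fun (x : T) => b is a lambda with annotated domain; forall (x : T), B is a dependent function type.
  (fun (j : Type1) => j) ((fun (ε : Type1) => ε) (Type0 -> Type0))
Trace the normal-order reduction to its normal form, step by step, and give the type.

normal-order reduction sequence:
  (fun (j : Type1) => j) ((fun (ε : Type1) => ε) (Type0 -> Type0))
  ~> (fun (j : Type1) => j) (Type0 -> Type0)
  ~> Type0 -> Type0
inferred type:
  Type1


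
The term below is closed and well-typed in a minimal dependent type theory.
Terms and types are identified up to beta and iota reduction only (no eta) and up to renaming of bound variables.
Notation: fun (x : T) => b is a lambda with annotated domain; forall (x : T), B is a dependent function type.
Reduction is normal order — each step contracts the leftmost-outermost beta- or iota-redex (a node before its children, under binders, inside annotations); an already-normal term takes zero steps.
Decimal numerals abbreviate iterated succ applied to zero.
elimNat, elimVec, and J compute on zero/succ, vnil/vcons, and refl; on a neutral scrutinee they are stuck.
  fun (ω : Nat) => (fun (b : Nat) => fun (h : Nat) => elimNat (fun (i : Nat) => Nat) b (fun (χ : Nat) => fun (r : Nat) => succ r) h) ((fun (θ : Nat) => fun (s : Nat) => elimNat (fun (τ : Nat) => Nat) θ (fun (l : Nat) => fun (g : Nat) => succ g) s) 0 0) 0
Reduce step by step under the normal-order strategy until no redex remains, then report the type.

normal-order reduction:
  fun (ω : Nat) => (fun (b : Nat) => fun (h : Nat) => elimNat (fun (i : Nat) => Nat) b (fun (χ : Nat) => fun (r : Nat) => succ r) h) ((fun (θ : Nat) => fun (s : Nat) => elimNat (fun (τ : Nat) => Nat) θ (fun (l : Nat) => fun (g : Nat) => succ g) s) 0 0) 0
  ~> fun (ω : Nat) => (fun (b : Nat) => elimNat (fun (h : Nat) => Nat) ((fun (i : Nat) => fun (χ : Nat) => elimNat (fun (r : Nat) => Nat) i (fun (θ : Nat) => fun (s : Nat) => succ s) χ) 0 0) (fun (τ : Nat) => fun (l : Nat) => succ l) b) 0
  ~> fun (ω : Nat) => elimNat (fun (b : Nat) => Nat) ((fun (h : Nat) => fun (i : Nat) => elimNat (fun (χ : Nat) => Nat) h (fun (r : Nat) => fun (θ : Nat) => succ θ) i) 0 0) (fun (s : Nat) => fun (τ : Nat) => succ τ) 0
  ~> fun (ω : Nat) => (fun (b : Nat) => fun (h : Nat) => elimNat (fun (i : Nat) => Nat) b (fun (χ : Nat) => fun (r : Nat) => succ r) h) 0 0
  ~> fun (ω : Nat) => (fun (b : Nat) => elimNat (fun (h : Nat) => Nat) 0 (fun (i : Nat) => fun (χ : Nat) => succ χ) b) 0
  ~> fun (ω : Nat) => elimNat (fun (b : Nat) => Nat) 0 (fun (h : Nat) => fun (i : Nat) => succ i) 0
  ~> fun (ω : Nat) => 0
the term's type:
  forall (ω : Nat), Nat


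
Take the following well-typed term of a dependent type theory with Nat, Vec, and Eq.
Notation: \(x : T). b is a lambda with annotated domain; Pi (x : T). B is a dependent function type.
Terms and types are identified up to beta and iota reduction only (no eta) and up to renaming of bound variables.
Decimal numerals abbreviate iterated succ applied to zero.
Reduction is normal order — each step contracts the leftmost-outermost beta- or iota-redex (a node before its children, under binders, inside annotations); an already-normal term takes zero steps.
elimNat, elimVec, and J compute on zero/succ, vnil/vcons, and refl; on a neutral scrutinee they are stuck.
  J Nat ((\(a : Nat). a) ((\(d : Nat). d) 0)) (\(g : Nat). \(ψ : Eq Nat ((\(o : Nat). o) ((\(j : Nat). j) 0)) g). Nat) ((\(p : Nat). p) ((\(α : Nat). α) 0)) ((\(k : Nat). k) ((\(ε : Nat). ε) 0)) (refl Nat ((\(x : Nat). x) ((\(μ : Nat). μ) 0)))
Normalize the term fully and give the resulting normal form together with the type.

reduced normal form:
  0
inferred type:
  Nat
observation: the leftmost-outermost redex is a J iota-redex, and normalization takes 3 steps.


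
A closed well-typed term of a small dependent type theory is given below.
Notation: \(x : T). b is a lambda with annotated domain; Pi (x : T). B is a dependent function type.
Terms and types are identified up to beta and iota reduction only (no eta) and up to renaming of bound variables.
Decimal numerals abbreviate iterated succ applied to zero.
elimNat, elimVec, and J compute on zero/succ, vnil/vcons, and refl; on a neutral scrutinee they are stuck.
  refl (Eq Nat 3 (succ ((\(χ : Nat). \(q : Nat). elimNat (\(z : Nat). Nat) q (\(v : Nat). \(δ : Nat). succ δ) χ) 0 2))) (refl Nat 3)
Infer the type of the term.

inferred type:
  Eq (Eq Nat 3 3) (refl Nat 3) (refl Nat 3)


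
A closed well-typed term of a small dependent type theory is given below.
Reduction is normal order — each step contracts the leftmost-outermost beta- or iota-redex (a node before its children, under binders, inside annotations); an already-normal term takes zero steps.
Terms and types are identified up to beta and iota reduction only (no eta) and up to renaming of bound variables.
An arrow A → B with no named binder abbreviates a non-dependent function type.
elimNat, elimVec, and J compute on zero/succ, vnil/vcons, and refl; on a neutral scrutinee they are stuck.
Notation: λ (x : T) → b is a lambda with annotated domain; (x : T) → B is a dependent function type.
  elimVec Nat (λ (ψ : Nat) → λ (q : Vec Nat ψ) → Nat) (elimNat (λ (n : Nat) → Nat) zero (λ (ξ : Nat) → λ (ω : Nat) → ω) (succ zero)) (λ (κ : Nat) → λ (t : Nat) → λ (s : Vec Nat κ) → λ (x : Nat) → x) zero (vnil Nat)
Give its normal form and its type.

reduced normal form:
  zero
type:
  Nat
observation: 5 normal-order steps normalize the term, beginning with an elimVec iota-redex.


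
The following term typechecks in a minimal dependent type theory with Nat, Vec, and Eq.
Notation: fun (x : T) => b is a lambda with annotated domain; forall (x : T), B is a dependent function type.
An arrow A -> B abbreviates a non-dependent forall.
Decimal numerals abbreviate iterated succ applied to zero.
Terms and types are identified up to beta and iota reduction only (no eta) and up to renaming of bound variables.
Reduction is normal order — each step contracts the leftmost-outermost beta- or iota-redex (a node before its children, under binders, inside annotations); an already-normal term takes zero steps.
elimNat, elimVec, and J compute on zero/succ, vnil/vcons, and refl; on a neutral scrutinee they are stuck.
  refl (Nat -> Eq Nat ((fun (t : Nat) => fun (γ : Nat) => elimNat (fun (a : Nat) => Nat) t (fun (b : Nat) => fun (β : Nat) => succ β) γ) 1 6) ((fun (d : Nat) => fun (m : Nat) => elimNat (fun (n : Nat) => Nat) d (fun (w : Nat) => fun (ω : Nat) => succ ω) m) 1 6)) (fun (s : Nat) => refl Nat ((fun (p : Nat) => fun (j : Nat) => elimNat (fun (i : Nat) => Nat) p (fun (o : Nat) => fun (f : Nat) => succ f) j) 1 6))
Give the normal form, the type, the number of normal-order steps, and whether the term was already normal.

normal form:
  refl (Nat -> Eq Nat 7 7) (fun (t : Nat) => refl Nat 7)
type:
  Eq (Nat -> Eq Nat 7 7) (fun (t : Nat) => refl Nat 7) (fun (γ : Nat) => refl Nat 7)
normal-order step count: 63
term was already normal: no
first redex: a beta-redex


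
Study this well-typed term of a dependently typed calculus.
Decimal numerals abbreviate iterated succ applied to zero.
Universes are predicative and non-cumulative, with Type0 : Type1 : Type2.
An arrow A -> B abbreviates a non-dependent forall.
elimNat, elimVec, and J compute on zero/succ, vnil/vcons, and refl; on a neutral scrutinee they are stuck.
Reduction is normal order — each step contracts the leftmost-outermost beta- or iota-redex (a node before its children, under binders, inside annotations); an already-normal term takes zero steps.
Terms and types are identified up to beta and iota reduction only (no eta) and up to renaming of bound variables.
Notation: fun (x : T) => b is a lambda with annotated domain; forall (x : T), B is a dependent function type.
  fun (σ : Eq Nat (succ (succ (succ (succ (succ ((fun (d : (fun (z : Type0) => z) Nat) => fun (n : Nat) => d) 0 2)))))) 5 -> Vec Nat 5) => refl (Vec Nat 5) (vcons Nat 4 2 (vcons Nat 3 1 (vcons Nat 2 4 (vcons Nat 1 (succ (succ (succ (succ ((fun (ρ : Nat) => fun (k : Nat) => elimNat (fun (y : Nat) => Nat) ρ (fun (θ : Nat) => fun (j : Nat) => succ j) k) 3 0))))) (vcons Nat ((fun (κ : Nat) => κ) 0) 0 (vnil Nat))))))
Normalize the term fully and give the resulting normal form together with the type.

resulting normal form:
  fun (σ : Eq Nat 5 5 -> Vec Nat 5) => refl (Vec Nat 5) (vcons Nat 4 2 (vcons Nat 3 1 (vcons Nat 2 4 (vcons Nat 1 7 (vcons Nat 0 0 (vnil Nat))))))
the term's type:
  (Eq Nat 5 5 -> Vec Nat 5) -> Eq (Vec Nat 5) (vcons Nat 4 2 (vcons Nat 3 1 (vcons Nat 2 4 (vcons Nat 1 7 (vcons Nat 0 0 (vnil Nat)))))) (vcons Nat 4 2 (vcons Nat 3 1 (vcons Nat 2 4 (vcons Nat 1 7 (vcons Nat 0 0 (vnil Nat))))))
observation: the term reaches its normal form after 6 normal-order steps.


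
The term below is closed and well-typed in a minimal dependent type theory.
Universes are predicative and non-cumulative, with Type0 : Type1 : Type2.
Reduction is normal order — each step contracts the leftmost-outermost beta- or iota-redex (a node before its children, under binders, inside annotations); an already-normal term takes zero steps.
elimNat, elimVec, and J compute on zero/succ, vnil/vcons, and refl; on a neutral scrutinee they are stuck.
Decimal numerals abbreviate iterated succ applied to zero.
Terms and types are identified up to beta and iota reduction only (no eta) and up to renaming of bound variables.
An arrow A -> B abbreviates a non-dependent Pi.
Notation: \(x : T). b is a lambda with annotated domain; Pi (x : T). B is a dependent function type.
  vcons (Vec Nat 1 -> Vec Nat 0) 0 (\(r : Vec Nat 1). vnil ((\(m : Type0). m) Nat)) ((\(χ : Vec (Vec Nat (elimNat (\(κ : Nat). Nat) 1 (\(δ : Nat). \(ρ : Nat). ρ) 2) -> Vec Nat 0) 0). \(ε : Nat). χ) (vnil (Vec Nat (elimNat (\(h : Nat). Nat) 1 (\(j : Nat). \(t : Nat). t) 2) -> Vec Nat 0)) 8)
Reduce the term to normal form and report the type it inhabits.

normal form:
  vcons (Vec Nat 1 -> Vec Nat 0) 0 (\(r : Vec Nat 1). vnil Nat) (vnil (Vec Nat 1 -> Vec Nat 0))
inferred type:
  Vec (Vec Nat 1 -> Vec Nat 0) 1
observation: 10 normal-order steps normalize the term, beginning with a beta-redex.


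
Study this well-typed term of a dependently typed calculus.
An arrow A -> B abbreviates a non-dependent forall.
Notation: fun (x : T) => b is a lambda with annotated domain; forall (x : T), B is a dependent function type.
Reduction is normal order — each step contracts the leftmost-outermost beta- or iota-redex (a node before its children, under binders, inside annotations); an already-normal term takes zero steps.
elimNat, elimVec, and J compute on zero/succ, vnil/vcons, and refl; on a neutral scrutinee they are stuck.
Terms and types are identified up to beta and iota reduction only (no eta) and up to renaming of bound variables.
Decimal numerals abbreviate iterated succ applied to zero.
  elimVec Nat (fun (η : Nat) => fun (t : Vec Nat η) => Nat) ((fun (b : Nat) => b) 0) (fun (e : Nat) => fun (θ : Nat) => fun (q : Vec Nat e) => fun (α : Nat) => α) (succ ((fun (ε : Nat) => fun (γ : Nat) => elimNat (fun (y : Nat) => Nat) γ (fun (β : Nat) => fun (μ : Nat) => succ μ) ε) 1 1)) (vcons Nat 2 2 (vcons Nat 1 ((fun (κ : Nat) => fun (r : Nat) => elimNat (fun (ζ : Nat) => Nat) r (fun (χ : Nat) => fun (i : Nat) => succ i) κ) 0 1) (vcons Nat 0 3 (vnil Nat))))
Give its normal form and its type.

normal form:
  0
inferred type:
  Nat
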